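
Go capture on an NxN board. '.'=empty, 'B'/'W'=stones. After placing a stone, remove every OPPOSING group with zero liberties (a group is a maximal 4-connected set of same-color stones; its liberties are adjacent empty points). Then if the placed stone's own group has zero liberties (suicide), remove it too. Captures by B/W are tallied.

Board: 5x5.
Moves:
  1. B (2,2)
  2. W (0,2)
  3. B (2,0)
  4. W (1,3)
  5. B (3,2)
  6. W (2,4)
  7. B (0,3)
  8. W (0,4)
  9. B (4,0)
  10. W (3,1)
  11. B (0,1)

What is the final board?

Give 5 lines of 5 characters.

Answer: .BW.W
...W.
B.B.W
.WB..
B....

Derivation:
Move 1: B@(2,2) -> caps B=0 W=0
Move 2: W@(0,2) -> caps B=0 W=0
Move 3: B@(2,0) -> caps B=0 W=0
Move 4: W@(1,3) -> caps B=0 W=0
Move 5: B@(3,2) -> caps B=0 W=0
Move 6: W@(2,4) -> caps B=0 W=0
Move 7: B@(0,3) -> caps B=0 W=0
Move 8: W@(0,4) -> caps B=0 W=1
Move 9: B@(4,0) -> caps B=0 W=1
Move 10: W@(3,1) -> caps B=0 W=1
Move 11: B@(0,1) -> caps B=0 W=1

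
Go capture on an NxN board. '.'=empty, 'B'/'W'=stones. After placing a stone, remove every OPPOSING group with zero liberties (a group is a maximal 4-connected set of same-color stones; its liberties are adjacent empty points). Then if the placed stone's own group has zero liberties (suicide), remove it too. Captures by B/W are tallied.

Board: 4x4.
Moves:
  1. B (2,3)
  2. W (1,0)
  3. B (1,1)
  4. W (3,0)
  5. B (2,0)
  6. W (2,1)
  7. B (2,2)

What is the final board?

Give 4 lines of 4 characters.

Move 1: B@(2,3) -> caps B=0 W=0
Move 2: W@(1,0) -> caps B=0 W=0
Move 3: B@(1,1) -> caps B=0 W=0
Move 4: W@(3,0) -> caps B=0 W=0
Move 5: B@(2,0) -> caps B=0 W=0
Move 6: W@(2,1) -> caps B=0 W=1
Move 7: B@(2,2) -> caps B=0 W=1

Answer: ....
WB..
.WBB
W...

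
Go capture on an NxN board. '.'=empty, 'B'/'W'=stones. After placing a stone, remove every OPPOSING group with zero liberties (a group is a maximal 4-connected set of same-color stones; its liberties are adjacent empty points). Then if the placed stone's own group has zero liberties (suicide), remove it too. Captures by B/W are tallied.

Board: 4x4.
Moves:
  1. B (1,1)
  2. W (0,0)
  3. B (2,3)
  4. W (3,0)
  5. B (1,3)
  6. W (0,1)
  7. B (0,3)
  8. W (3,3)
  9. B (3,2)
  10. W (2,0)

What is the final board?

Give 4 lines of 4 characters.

Answer: WW.B
.B.B
W..B
W.B.

Derivation:
Move 1: B@(1,1) -> caps B=0 W=0
Move 2: W@(0,0) -> caps B=0 W=0
Move 3: B@(2,3) -> caps B=0 W=0
Move 4: W@(3,0) -> caps B=0 W=0
Move 5: B@(1,3) -> caps B=0 W=0
Move 6: W@(0,1) -> caps B=0 W=0
Move 7: B@(0,3) -> caps B=0 W=0
Move 8: W@(3,3) -> caps B=0 W=0
Move 9: B@(3,2) -> caps B=1 W=0
Move 10: W@(2,0) -> caps B=1 W=0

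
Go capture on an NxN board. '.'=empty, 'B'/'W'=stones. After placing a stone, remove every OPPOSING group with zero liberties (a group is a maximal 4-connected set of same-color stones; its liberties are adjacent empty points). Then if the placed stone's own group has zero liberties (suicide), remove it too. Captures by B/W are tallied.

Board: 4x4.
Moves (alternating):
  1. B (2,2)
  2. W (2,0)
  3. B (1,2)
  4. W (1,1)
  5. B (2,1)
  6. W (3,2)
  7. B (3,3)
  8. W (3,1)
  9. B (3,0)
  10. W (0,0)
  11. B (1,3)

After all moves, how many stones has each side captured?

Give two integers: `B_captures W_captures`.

Move 1: B@(2,2) -> caps B=0 W=0
Move 2: W@(2,0) -> caps B=0 W=0
Move 3: B@(1,2) -> caps B=0 W=0
Move 4: W@(1,1) -> caps B=0 W=0
Move 5: B@(2,1) -> caps B=0 W=0
Move 6: W@(3,2) -> caps B=0 W=0
Move 7: B@(3,3) -> caps B=0 W=0
Move 8: W@(3,1) -> caps B=0 W=0
Move 9: B@(3,0) -> caps B=2 W=0
Move 10: W@(0,0) -> caps B=2 W=0
Move 11: B@(1,3) -> caps B=2 W=0

Answer: 2 0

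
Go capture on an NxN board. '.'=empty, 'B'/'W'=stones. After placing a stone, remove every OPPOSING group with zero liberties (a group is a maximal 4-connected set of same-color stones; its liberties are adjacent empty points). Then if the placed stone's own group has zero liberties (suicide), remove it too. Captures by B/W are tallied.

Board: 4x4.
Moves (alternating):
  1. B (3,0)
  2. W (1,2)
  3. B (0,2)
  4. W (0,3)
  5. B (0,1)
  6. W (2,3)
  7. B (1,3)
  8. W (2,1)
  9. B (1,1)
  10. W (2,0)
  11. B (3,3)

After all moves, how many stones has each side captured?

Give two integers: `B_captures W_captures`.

Answer: 1 0

Derivation:
Move 1: B@(3,0) -> caps B=0 W=0
Move 2: W@(1,2) -> caps B=0 W=0
Move 3: B@(0,2) -> caps B=0 W=0
Move 4: W@(0,3) -> caps B=0 W=0
Move 5: B@(0,1) -> caps B=0 W=0
Move 6: W@(2,3) -> caps B=0 W=0
Move 7: B@(1,3) -> caps B=1 W=0
Move 8: W@(2,1) -> caps B=1 W=0
Move 9: B@(1,1) -> caps B=1 W=0
Move 10: W@(2,0) -> caps B=1 W=0
Move 11: B@(3,3) -> caps B=1 W=0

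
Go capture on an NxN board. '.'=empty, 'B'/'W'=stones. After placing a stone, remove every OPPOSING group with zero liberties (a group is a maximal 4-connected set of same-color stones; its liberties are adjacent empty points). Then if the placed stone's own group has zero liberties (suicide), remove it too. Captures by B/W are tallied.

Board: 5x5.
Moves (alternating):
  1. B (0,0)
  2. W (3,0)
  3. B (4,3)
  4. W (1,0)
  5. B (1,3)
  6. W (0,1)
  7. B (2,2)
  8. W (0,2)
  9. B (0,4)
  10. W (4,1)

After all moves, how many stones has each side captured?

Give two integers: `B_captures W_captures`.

Answer: 0 1

Derivation:
Move 1: B@(0,0) -> caps B=0 W=0
Move 2: W@(3,0) -> caps B=0 W=0
Move 3: B@(4,3) -> caps B=0 W=0
Move 4: W@(1,0) -> caps B=0 W=0
Move 5: B@(1,3) -> caps B=0 W=0
Move 6: W@(0,1) -> caps B=0 W=1
Move 7: B@(2,2) -> caps B=0 W=1
Move 8: W@(0,2) -> caps B=0 W=1
Move 9: B@(0,4) -> caps B=0 W=1
Move 10: W@(4,1) -> caps B=0 W=1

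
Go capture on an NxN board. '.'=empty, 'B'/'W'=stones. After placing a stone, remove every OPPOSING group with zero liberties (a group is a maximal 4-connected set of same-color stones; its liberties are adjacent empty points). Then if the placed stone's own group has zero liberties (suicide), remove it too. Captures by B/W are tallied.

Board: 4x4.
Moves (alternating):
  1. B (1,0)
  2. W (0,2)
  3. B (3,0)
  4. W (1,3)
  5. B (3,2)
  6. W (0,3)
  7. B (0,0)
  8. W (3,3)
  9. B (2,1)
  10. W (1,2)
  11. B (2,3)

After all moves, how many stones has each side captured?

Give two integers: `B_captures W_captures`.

Move 1: B@(1,0) -> caps B=0 W=0
Move 2: W@(0,2) -> caps B=0 W=0
Move 3: B@(3,0) -> caps B=0 W=0
Move 4: W@(1,3) -> caps B=0 W=0
Move 5: B@(3,2) -> caps B=0 W=0
Move 6: W@(0,3) -> caps B=0 W=0
Move 7: B@(0,0) -> caps B=0 W=0
Move 8: W@(3,3) -> caps B=0 W=0
Move 9: B@(2,1) -> caps B=0 W=0
Move 10: W@(1,2) -> caps B=0 W=0
Move 11: B@(2,3) -> caps B=1 W=0

Answer: 1 0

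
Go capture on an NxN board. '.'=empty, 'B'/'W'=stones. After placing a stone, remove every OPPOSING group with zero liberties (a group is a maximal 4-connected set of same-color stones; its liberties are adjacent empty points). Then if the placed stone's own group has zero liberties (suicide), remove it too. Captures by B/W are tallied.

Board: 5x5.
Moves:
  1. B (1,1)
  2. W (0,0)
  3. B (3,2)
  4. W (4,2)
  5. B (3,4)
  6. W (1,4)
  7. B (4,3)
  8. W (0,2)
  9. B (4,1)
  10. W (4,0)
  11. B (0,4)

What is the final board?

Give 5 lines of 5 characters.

Move 1: B@(1,1) -> caps B=0 W=0
Move 2: W@(0,0) -> caps B=0 W=0
Move 3: B@(3,2) -> caps B=0 W=0
Move 4: W@(4,2) -> caps B=0 W=0
Move 5: B@(3,4) -> caps B=0 W=0
Move 6: W@(1,4) -> caps B=0 W=0
Move 7: B@(4,3) -> caps B=0 W=0
Move 8: W@(0,2) -> caps B=0 W=0
Move 9: B@(4,1) -> caps B=1 W=0
Move 10: W@(4,0) -> caps B=1 W=0
Move 11: B@(0,4) -> caps B=1 W=0

Answer: W.W.B
.B..W
.....
..B.B
WB.B.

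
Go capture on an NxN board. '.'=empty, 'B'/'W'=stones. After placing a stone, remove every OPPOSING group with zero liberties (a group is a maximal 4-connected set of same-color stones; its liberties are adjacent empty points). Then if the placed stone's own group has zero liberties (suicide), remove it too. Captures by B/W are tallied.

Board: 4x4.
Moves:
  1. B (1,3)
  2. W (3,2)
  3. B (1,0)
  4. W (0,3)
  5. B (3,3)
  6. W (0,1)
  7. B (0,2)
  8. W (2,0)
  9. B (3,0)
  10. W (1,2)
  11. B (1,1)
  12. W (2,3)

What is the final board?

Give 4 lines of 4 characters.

Move 1: B@(1,3) -> caps B=0 W=0
Move 2: W@(3,2) -> caps B=0 W=0
Move 3: B@(1,0) -> caps B=0 W=0
Move 4: W@(0,3) -> caps B=0 W=0
Move 5: B@(3,3) -> caps B=0 W=0
Move 6: W@(0,1) -> caps B=0 W=0
Move 7: B@(0,2) -> caps B=1 W=0
Move 8: W@(2,0) -> caps B=1 W=0
Move 9: B@(3,0) -> caps B=1 W=0
Move 10: W@(1,2) -> caps B=1 W=0
Move 11: B@(1,1) -> caps B=1 W=0
Move 12: W@(2,3) -> caps B=1 W=1

Answer: .WB.
BBWB
W..W
B.W.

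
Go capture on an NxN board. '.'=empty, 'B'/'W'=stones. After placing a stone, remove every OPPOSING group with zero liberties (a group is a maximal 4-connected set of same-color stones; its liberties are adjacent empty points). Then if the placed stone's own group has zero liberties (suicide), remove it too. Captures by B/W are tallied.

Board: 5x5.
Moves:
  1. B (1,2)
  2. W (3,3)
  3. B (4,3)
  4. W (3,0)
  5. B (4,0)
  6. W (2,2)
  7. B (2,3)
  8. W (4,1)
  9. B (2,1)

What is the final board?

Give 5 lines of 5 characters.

Answer: .....
..B..
.BWB.
W..W.
.W.B.

Derivation:
Move 1: B@(1,2) -> caps B=0 W=0
Move 2: W@(3,3) -> caps B=0 W=0
Move 3: B@(4,3) -> caps B=0 W=0
Move 4: W@(3,0) -> caps B=0 W=0
Move 5: B@(4,0) -> caps B=0 W=0
Move 6: W@(2,2) -> caps B=0 W=0
Move 7: B@(2,3) -> caps B=0 W=0
Move 8: W@(4,1) -> caps B=0 W=1
Move 9: B@(2,1) -> caps B=0 W=1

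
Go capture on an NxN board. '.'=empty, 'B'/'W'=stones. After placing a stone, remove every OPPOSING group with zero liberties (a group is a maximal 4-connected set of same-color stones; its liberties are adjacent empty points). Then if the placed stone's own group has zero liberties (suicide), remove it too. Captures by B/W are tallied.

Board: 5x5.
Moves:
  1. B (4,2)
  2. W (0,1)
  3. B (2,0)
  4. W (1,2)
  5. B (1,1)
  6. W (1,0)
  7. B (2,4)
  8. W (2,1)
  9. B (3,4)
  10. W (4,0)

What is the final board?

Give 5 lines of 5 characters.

Move 1: B@(4,2) -> caps B=0 W=0
Move 2: W@(0,1) -> caps B=0 W=0
Move 3: B@(2,0) -> caps B=0 W=0
Move 4: W@(1,2) -> caps B=0 W=0
Move 5: B@(1,1) -> caps B=0 W=0
Move 6: W@(1,0) -> caps B=0 W=0
Move 7: B@(2,4) -> caps B=0 W=0
Move 8: W@(2,1) -> caps B=0 W=1
Move 9: B@(3,4) -> caps B=0 W=1
Move 10: W@(4,0) -> caps B=0 W=1

Answer: .W...
W.W..
BW..B
....B
W.B..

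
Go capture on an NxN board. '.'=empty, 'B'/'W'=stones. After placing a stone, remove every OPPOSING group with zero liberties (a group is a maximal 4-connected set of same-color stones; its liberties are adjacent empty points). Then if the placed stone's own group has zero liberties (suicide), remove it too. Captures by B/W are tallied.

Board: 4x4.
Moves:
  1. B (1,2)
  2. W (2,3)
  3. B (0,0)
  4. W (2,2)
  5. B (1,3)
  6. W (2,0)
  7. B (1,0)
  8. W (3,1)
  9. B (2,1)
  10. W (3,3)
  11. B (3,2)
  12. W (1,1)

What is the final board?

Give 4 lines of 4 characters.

Answer: B...
BWBB
WB..
.WB.

Derivation:
Move 1: B@(1,2) -> caps B=0 W=0
Move 2: W@(2,3) -> caps B=0 W=0
Move 3: B@(0,0) -> caps B=0 W=0
Move 4: W@(2,2) -> caps B=0 W=0
Move 5: B@(1,3) -> caps B=0 W=0
Move 6: W@(2,0) -> caps B=0 W=0
Move 7: B@(1,0) -> caps B=0 W=0
Move 8: W@(3,1) -> caps B=0 W=0
Move 9: B@(2,1) -> caps B=0 W=0
Move 10: W@(3,3) -> caps B=0 W=0
Move 11: B@(3,2) -> caps B=3 W=0
Move 12: W@(1,1) -> caps B=3 W=0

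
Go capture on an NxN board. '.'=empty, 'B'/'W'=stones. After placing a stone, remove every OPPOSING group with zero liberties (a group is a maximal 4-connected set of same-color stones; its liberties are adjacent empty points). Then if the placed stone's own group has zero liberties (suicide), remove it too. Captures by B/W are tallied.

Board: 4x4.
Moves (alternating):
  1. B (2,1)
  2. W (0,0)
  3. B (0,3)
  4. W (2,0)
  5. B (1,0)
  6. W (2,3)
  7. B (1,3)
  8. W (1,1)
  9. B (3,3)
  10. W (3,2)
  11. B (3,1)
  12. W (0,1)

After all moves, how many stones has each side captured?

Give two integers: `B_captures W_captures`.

Answer: 0 2

Derivation:
Move 1: B@(2,1) -> caps B=0 W=0
Move 2: W@(0,0) -> caps B=0 W=0
Move 3: B@(0,3) -> caps B=0 W=0
Move 4: W@(2,0) -> caps B=0 W=0
Move 5: B@(1,0) -> caps B=0 W=0
Move 6: W@(2,3) -> caps B=0 W=0
Move 7: B@(1,3) -> caps B=0 W=0
Move 8: W@(1,1) -> caps B=0 W=1
Move 9: B@(3,3) -> caps B=0 W=1
Move 10: W@(3,2) -> caps B=0 W=2
Move 11: B@(3,1) -> caps B=0 W=2
Move 12: W@(0,1) -> caps B=0 W=2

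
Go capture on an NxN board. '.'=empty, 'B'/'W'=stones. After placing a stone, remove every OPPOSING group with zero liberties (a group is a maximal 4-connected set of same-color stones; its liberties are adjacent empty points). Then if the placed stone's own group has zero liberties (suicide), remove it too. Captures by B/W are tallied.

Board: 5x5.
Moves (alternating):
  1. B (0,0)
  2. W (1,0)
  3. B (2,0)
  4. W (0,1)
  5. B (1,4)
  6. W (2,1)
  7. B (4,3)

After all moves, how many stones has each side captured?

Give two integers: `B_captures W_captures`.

Move 1: B@(0,0) -> caps B=0 W=0
Move 2: W@(1,0) -> caps B=0 W=0
Move 3: B@(2,0) -> caps B=0 W=0
Move 4: W@(0,1) -> caps B=0 W=1
Move 5: B@(1,4) -> caps B=0 W=1
Move 6: W@(2,1) -> caps B=0 W=1
Move 7: B@(4,3) -> caps B=0 W=1

Answer: 0 1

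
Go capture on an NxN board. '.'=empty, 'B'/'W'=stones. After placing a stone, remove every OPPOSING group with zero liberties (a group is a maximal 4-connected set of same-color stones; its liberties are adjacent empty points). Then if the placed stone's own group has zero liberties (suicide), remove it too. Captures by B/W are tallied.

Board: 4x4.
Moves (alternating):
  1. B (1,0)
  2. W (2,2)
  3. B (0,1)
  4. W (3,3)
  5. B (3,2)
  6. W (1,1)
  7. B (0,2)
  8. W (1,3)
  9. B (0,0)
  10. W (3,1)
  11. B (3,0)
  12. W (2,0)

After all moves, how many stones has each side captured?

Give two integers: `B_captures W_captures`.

Move 1: B@(1,0) -> caps B=0 W=0
Move 2: W@(2,2) -> caps B=0 W=0
Move 3: B@(0,1) -> caps B=0 W=0
Move 4: W@(3,3) -> caps B=0 W=0
Move 5: B@(3,2) -> caps B=0 W=0
Move 6: W@(1,1) -> caps B=0 W=0
Move 7: B@(0,2) -> caps B=0 W=0
Move 8: W@(1,3) -> caps B=0 W=0
Move 9: B@(0,0) -> caps B=0 W=0
Move 10: W@(3,1) -> caps B=0 W=1
Move 11: B@(3,0) -> caps B=0 W=1
Move 12: W@(2,0) -> caps B=0 W=2

Answer: 0 2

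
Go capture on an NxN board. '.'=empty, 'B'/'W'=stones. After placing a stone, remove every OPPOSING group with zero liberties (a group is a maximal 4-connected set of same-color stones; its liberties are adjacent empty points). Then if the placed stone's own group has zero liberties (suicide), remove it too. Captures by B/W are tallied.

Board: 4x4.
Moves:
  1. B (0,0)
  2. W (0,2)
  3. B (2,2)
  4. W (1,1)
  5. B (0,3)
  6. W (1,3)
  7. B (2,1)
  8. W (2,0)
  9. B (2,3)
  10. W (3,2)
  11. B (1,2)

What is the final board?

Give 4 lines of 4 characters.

Answer: B.W.
.WBW
WBBB
..W.

Derivation:
Move 1: B@(0,0) -> caps B=0 W=0
Move 2: W@(0,2) -> caps B=0 W=0
Move 3: B@(2,2) -> caps B=0 W=0
Move 4: W@(1,1) -> caps B=0 W=0
Move 5: B@(0,3) -> caps B=0 W=0
Move 6: W@(1,3) -> caps B=0 W=1
Move 7: B@(2,1) -> caps B=0 W=1
Move 8: W@(2,0) -> caps B=0 W=1
Move 9: B@(2,3) -> caps B=0 W=1
Move 10: W@(3,2) -> caps B=0 W=1
Move 11: B@(1,2) -> caps B=0 W=1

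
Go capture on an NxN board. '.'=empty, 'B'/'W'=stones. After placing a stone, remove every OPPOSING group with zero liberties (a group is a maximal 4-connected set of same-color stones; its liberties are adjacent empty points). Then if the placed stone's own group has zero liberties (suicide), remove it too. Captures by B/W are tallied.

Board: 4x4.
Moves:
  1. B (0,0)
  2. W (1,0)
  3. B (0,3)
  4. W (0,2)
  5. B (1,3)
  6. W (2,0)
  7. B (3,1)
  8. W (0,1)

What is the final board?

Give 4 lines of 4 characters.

Move 1: B@(0,0) -> caps B=0 W=0
Move 2: W@(1,0) -> caps B=0 W=0
Move 3: B@(0,3) -> caps B=0 W=0
Move 4: W@(0,2) -> caps B=0 W=0
Move 5: B@(1,3) -> caps B=0 W=0
Move 6: W@(2,0) -> caps B=0 W=0
Move 7: B@(3,1) -> caps B=0 W=0
Move 8: W@(0,1) -> caps B=0 W=1

Answer: .WWB
W..B
W...
.B..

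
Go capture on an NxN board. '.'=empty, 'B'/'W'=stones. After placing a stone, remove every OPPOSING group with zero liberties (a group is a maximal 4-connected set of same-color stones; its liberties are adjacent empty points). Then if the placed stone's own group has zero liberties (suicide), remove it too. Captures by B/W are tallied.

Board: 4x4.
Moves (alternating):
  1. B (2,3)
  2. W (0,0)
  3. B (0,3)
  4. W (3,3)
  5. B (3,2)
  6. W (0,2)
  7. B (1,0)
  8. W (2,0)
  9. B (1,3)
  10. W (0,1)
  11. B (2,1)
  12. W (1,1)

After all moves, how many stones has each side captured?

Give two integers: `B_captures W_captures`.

Answer: 1 1

Derivation:
Move 1: B@(2,3) -> caps B=0 W=0
Move 2: W@(0,0) -> caps B=0 W=0
Move 3: B@(0,3) -> caps B=0 W=0
Move 4: W@(3,3) -> caps B=0 W=0
Move 5: B@(3,2) -> caps B=1 W=0
Move 6: W@(0,2) -> caps B=1 W=0
Move 7: B@(1,0) -> caps B=1 W=0
Move 8: W@(2,0) -> caps B=1 W=0
Move 9: B@(1,3) -> caps B=1 W=0
Move 10: W@(0,1) -> caps B=1 W=0
Move 11: B@(2,1) -> caps B=1 W=0
Move 12: W@(1,1) -> caps B=1 W=1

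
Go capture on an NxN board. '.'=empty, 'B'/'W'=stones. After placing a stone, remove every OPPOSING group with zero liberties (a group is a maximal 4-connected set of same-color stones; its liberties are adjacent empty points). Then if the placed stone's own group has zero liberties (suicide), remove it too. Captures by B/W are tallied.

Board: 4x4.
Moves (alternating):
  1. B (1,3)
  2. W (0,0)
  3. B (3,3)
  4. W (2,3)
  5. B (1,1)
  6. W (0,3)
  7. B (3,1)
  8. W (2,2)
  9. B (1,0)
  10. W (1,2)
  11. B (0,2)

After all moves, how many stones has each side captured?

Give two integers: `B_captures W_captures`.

Move 1: B@(1,3) -> caps B=0 W=0
Move 2: W@(0,0) -> caps B=0 W=0
Move 3: B@(3,3) -> caps B=0 W=0
Move 4: W@(2,3) -> caps B=0 W=0
Move 5: B@(1,1) -> caps B=0 W=0
Move 6: W@(0,3) -> caps B=0 W=0
Move 7: B@(3,1) -> caps B=0 W=0
Move 8: W@(2,2) -> caps B=0 W=0
Move 9: B@(1,0) -> caps B=0 W=0
Move 10: W@(1,2) -> caps B=0 W=1
Move 11: B@(0,2) -> caps B=0 W=1

Answer: 0 1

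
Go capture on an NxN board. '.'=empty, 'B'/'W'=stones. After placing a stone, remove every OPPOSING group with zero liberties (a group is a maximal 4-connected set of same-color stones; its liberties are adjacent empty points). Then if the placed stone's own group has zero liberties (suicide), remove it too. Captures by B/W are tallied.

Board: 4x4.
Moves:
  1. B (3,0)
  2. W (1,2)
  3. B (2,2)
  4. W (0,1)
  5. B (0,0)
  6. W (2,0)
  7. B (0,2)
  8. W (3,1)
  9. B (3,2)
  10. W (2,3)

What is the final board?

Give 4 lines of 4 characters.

Answer: BWB.
..W.
W.BW
.WB.

Derivation:
Move 1: B@(3,0) -> caps B=0 W=0
Move 2: W@(1,2) -> caps B=0 W=0
Move 3: B@(2,2) -> caps B=0 W=0
Move 4: W@(0,1) -> caps B=0 W=0
Move 5: B@(0,0) -> caps B=0 W=0
Move 6: W@(2,0) -> caps B=0 W=0
Move 7: B@(0,2) -> caps B=0 W=0
Move 8: W@(3,1) -> caps B=0 W=1
Move 9: B@(3,2) -> caps B=0 W=1
Move 10: W@(2,3) -> caps B=0 W=1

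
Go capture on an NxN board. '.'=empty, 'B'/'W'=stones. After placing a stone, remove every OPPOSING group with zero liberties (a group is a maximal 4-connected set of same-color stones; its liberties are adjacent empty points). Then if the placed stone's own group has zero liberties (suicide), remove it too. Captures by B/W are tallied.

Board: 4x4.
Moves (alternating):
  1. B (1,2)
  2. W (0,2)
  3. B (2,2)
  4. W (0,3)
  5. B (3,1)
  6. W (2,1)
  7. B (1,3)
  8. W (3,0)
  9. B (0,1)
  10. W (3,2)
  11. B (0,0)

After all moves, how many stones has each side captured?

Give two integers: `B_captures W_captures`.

Answer: 2 1

Derivation:
Move 1: B@(1,2) -> caps B=0 W=0
Move 2: W@(0,2) -> caps B=0 W=0
Move 3: B@(2,2) -> caps B=0 W=0
Move 4: W@(0,3) -> caps B=0 W=0
Move 5: B@(3,1) -> caps B=0 W=0
Move 6: W@(2,1) -> caps B=0 W=0
Move 7: B@(1,3) -> caps B=0 W=0
Move 8: W@(3,0) -> caps B=0 W=0
Move 9: B@(0,1) -> caps B=2 W=0
Move 10: W@(3,2) -> caps B=2 W=1
Move 11: B@(0,0) -> caps B=2 W=1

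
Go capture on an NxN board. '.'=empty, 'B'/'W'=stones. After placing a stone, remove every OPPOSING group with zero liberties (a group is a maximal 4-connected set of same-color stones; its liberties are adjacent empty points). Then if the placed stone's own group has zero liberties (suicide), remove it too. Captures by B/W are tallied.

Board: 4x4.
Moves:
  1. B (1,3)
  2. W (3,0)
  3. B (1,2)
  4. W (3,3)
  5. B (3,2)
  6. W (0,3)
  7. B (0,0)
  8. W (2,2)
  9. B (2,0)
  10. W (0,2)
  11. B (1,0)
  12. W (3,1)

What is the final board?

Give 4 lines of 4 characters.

Move 1: B@(1,3) -> caps B=0 W=0
Move 2: W@(3,0) -> caps B=0 W=0
Move 3: B@(1,2) -> caps B=0 W=0
Move 4: W@(3,3) -> caps B=0 W=0
Move 5: B@(3,2) -> caps B=0 W=0
Move 6: W@(0,3) -> caps B=0 W=0
Move 7: B@(0,0) -> caps B=0 W=0
Move 8: W@(2,2) -> caps B=0 W=0
Move 9: B@(2,0) -> caps B=0 W=0
Move 10: W@(0,2) -> caps B=0 W=0
Move 11: B@(1,0) -> caps B=0 W=0
Move 12: W@(3,1) -> caps B=0 W=1

Answer: B.WW
B.BB
B.W.
WW.W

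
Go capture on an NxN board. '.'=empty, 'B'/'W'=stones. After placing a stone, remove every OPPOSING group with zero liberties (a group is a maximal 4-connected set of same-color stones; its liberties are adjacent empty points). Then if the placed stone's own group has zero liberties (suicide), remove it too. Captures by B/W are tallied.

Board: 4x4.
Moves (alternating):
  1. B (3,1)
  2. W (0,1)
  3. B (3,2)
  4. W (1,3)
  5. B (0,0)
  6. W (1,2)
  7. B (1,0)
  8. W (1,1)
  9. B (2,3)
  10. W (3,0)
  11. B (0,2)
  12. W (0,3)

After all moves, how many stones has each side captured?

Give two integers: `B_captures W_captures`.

Answer: 0 1

Derivation:
Move 1: B@(3,1) -> caps B=0 W=0
Move 2: W@(0,1) -> caps B=0 W=0
Move 3: B@(3,2) -> caps B=0 W=0
Move 4: W@(1,3) -> caps B=0 W=0
Move 5: B@(0,0) -> caps B=0 W=0
Move 6: W@(1,2) -> caps B=0 W=0
Move 7: B@(1,0) -> caps B=0 W=0
Move 8: W@(1,1) -> caps B=0 W=0
Move 9: B@(2,3) -> caps B=0 W=0
Move 10: W@(3,0) -> caps B=0 W=0
Move 11: B@(0,2) -> caps B=0 W=0
Move 12: W@(0,3) -> caps B=0 W=1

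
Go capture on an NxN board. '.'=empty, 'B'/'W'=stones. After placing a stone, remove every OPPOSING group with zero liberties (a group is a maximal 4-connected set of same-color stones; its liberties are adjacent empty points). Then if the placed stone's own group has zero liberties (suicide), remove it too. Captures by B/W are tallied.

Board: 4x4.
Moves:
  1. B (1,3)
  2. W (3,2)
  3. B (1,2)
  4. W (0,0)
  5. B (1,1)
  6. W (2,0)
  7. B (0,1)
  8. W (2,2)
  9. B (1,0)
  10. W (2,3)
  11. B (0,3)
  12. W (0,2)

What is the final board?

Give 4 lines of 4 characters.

Answer: .B.B
BBBB
W.WW
..W.

Derivation:
Move 1: B@(1,3) -> caps B=0 W=0
Move 2: W@(3,2) -> caps B=0 W=0
Move 3: B@(1,2) -> caps B=0 W=0
Move 4: W@(0,0) -> caps B=0 W=0
Move 5: B@(1,1) -> caps B=0 W=0
Move 6: W@(2,0) -> caps B=0 W=0
Move 7: B@(0,1) -> caps B=0 W=0
Move 8: W@(2,2) -> caps B=0 W=0
Move 9: B@(1,0) -> caps B=1 W=0
Move 10: W@(2,3) -> caps B=1 W=0
Move 11: B@(0,3) -> caps B=1 W=0
Move 12: W@(0,2) -> caps B=1 W=0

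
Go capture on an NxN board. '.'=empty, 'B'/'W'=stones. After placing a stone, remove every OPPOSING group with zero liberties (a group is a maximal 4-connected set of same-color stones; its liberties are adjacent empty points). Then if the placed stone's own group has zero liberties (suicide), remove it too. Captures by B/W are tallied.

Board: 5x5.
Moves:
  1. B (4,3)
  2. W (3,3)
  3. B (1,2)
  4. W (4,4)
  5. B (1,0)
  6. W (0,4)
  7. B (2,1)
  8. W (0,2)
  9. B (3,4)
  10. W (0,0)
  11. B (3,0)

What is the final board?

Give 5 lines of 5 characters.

Answer: W.W.W
B.B..
.B...
B..WB
...B.

Derivation:
Move 1: B@(4,3) -> caps B=0 W=0
Move 2: W@(3,3) -> caps B=0 W=0
Move 3: B@(1,2) -> caps B=0 W=0
Move 4: W@(4,4) -> caps B=0 W=0
Move 5: B@(1,0) -> caps B=0 W=0
Move 6: W@(0,4) -> caps B=0 W=0
Move 7: B@(2,1) -> caps B=0 W=0
Move 8: W@(0,2) -> caps B=0 W=0
Move 9: B@(3,4) -> caps B=1 W=0
Move 10: W@(0,0) -> caps B=1 W=0
Move 11: B@(3,0) -> caps B=1 W=0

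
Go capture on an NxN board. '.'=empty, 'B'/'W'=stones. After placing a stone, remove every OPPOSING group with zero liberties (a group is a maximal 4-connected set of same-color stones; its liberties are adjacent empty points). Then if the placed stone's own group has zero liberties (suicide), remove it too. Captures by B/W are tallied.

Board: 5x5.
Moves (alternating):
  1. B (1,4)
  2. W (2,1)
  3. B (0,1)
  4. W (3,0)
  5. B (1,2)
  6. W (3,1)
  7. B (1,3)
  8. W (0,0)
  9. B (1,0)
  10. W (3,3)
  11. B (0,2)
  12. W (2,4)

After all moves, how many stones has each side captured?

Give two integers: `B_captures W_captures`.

Move 1: B@(1,4) -> caps B=0 W=0
Move 2: W@(2,1) -> caps B=0 W=0
Move 3: B@(0,1) -> caps B=0 W=0
Move 4: W@(3,0) -> caps B=0 W=0
Move 5: B@(1,2) -> caps B=0 W=0
Move 6: W@(3,1) -> caps B=0 W=0
Move 7: B@(1,3) -> caps B=0 W=0
Move 8: W@(0,0) -> caps B=0 W=0
Move 9: B@(1,0) -> caps B=1 W=0
Move 10: W@(3,3) -> caps B=1 W=0
Move 11: B@(0,2) -> caps B=1 W=0
Move 12: W@(2,4) -> caps B=1 W=0

Answer: 1 0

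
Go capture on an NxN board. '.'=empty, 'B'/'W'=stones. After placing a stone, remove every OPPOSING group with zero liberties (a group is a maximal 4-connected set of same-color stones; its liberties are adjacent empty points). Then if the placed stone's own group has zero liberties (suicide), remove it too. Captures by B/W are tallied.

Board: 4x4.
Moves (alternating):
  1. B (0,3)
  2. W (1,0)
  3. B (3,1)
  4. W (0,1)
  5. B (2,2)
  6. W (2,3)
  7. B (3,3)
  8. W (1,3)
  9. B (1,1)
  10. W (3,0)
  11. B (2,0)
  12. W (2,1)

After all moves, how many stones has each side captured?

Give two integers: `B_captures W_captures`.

Move 1: B@(0,3) -> caps B=0 W=0
Move 2: W@(1,0) -> caps B=0 W=0
Move 3: B@(3,1) -> caps B=0 W=0
Move 4: W@(0,1) -> caps B=0 W=0
Move 5: B@(2,2) -> caps B=0 W=0
Move 6: W@(2,3) -> caps B=0 W=0
Move 7: B@(3,3) -> caps B=0 W=0
Move 8: W@(1,3) -> caps B=0 W=0
Move 9: B@(1,1) -> caps B=0 W=0
Move 10: W@(3,0) -> caps B=0 W=0
Move 11: B@(2,0) -> caps B=1 W=0
Move 12: W@(2,1) -> caps B=1 W=0

Answer: 1 0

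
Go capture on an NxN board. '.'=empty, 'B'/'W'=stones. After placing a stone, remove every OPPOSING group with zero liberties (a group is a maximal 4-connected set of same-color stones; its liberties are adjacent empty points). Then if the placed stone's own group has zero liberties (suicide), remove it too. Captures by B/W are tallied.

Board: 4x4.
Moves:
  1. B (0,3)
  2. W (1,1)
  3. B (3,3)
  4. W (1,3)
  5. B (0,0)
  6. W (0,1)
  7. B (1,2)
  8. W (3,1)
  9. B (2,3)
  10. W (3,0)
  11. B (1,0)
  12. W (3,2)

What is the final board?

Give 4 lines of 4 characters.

Move 1: B@(0,3) -> caps B=0 W=0
Move 2: W@(1,1) -> caps B=0 W=0
Move 3: B@(3,3) -> caps B=0 W=0
Move 4: W@(1,3) -> caps B=0 W=0
Move 5: B@(0,0) -> caps B=0 W=0
Move 6: W@(0,1) -> caps B=0 W=0
Move 7: B@(1,2) -> caps B=0 W=0
Move 8: W@(3,1) -> caps B=0 W=0
Move 9: B@(2,3) -> caps B=1 W=0
Move 10: W@(3,0) -> caps B=1 W=0
Move 11: B@(1,0) -> caps B=1 W=0
Move 12: W@(3,2) -> caps B=1 W=0

Answer: BW.B
BWB.
...B
WWWB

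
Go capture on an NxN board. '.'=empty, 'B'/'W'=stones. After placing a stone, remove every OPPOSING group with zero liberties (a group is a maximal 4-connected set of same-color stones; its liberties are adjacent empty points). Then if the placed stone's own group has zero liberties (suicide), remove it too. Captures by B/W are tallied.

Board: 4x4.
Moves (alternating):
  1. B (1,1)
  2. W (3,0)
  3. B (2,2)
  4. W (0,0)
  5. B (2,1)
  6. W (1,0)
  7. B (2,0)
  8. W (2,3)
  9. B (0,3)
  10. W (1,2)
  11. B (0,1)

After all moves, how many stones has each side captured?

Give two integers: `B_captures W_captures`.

Answer: 2 0

Derivation:
Move 1: B@(1,1) -> caps B=0 W=0
Move 2: W@(3,0) -> caps B=0 W=0
Move 3: B@(2,2) -> caps B=0 W=0
Move 4: W@(0,0) -> caps B=0 W=0
Move 5: B@(2,1) -> caps B=0 W=0
Move 6: W@(1,0) -> caps B=0 W=0
Move 7: B@(2,0) -> caps B=0 W=0
Move 8: W@(2,3) -> caps B=0 W=0
Move 9: B@(0,3) -> caps B=0 W=0
Move 10: W@(1,2) -> caps B=0 W=0
Move 11: B@(0,1) -> caps B=2 W=0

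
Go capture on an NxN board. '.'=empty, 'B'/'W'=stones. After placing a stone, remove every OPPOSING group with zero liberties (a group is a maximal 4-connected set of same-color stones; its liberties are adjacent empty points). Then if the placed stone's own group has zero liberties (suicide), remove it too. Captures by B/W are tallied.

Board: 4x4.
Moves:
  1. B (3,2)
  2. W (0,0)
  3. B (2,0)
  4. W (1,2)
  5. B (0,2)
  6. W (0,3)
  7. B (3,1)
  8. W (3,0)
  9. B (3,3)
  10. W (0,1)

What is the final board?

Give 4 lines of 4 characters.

Answer: WW.W
..W.
B...
.BBB

Derivation:
Move 1: B@(3,2) -> caps B=0 W=0
Move 2: W@(0,0) -> caps B=0 W=0
Move 3: B@(2,0) -> caps B=0 W=0
Move 4: W@(1,2) -> caps B=0 W=0
Move 5: B@(0,2) -> caps B=0 W=0
Move 6: W@(0,3) -> caps B=0 W=0
Move 7: B@(3,1) -> caps B=0 W=0
Move 8: W@(3,0) -> caps B=0 W=0
Move 9: B@(3,3) -> caps B=0 W=0
Move 10: W@(0,1) -> caps B=0 W=1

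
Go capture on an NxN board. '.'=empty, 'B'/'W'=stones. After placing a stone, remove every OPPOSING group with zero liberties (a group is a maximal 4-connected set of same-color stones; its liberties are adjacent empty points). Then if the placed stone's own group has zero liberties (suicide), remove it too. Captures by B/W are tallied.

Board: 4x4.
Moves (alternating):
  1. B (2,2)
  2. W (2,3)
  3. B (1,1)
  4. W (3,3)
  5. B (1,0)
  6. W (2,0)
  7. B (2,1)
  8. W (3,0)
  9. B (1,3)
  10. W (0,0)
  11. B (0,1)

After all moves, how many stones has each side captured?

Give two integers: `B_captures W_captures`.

Move 1: B@(2,2) -> caps B=0 W=0
Move 2: W@(2,3) -> caps B=0 W=0
Move 3: B@(1,1) -> caps B=0 W=0
Move 4: W@(3,3) -> caps B=0 W=0
Move 5: B@(1,0) -> caps B=0 W=0
Move 6: W@(2,0) -> caps B=0 W=0
Move 7: B@(2,1) -> caps B=0 W=0
Move 8: W@(3,0) -> caps B=0 W=0
Move 9: B@(1,3) -> caps B=0 W=0
Move 10: W@(0,0) -> caps B=0 W=0
Move 11: B@(0,1) -> caps B=1 W=0

Answer: 1 0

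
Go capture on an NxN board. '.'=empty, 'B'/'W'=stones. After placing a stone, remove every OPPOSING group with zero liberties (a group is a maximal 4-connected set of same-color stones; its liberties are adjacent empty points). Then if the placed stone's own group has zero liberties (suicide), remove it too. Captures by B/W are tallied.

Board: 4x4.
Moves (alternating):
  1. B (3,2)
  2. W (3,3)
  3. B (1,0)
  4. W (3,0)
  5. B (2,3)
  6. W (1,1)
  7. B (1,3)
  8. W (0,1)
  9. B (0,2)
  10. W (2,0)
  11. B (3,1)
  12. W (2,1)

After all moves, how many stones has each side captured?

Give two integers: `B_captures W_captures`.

Move 1: B@(3,2) -> caps B=0 W=0
Move 2: W@(3,3) -> caps B=0 W=0
Move 3: B@(1,0) -> caps B=0 W=0
Move 4: W@(3,0) -> caps B=0 W=0
Move 5: B@(2,3) -> caps B=1 W=0
Move 6: W@(1,1) -> caps B=1 W=0
Move 7: B@(1,3) -> caps B=1 W=0
Move 8: W@(0,1) -> caps B=1 W=0
Move 9: B@(0,2) -> caps B=1 W=0
Move 10: W@(2,0) -> caps B=1 W=0
Move 11: B@(3,1) -> caps B=1 W=0
Move 12: W@(2,1) -> caps B=1 W=0

Answer: 1 0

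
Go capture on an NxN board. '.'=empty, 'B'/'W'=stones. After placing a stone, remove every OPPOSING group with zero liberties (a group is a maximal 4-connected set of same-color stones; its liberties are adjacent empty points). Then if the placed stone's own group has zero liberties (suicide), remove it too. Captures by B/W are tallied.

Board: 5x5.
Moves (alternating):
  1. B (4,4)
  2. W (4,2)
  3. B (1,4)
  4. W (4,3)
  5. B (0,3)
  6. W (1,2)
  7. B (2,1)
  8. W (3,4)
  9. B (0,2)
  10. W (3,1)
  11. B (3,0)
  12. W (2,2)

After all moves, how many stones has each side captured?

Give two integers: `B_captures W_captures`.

Move 1: B@(4,4) -> caps B=0 W=0
Move 2: W@(4,2) -> caps B=0 W=0
Move 3: B@(1,4) -> caps B=0 W=0
Move 4: W@(4,3) -> caps B=0 W=0
Move 5: B@(0,3) -> caps B=0 W=0
Move 6: W@(1,2) -> caps B=0 W=0
Move 7: B@(2,1) -> caps B=0 W=0
Move 8: W@(3,4) -> caps B=0 W=1
Move 9: B@(0,2) -> caps B=0 W=1
Move 10: W@(3,1) -> caps B=0 W=1
Move 11: B@(3,0) -> caps B=0 W=1
Move 12: W@(2,2) -> caps B=0 W=1

Answer: 0 1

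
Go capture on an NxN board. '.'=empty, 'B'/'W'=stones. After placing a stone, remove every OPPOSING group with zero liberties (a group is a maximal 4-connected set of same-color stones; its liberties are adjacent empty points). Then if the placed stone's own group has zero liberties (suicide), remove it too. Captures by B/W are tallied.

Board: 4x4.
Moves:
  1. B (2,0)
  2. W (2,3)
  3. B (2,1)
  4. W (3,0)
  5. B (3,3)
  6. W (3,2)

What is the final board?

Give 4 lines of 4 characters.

Move 1: B@(2,0) -> caps B=0 W=0
Move 2: W@(2,3) -> caps B=0 W=0
Move 3: B@(2,1) -> caps B=0 W=0
Move 4: W@(3,0) -> caps B=0 W=0
Move 5: B@(3,3) -> caps B=0 W=0
Move 6: W@(3,2) -> caps B=0 W=1

Answer: ....
....
BB.W
W.W.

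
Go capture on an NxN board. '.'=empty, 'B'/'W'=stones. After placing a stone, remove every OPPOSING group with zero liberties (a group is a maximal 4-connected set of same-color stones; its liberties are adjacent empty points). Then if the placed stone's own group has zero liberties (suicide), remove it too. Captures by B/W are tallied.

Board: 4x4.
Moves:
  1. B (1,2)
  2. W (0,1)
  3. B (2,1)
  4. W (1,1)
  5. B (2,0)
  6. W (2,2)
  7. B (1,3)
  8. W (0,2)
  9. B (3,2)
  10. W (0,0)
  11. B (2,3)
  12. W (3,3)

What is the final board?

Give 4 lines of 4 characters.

Move 1: B@(1,2) -> caps B=0 W=0
Move 2: W@(0,1) -> caps B=0 W=0
Move 3: B@(2,1) -> caps B=0 W=0
Move 4: W@(1,1) -> caps B=0 W=0
Move 5: B@(2,0) -> caps B=0 W=0
Move 6: W@(2,2) -> caps B=0 W=0
Move 7: B@(1,3) -> caps B=0 W=0
Move 8: W@(0,2) -> caps B=0 W=0
Move 9: B@(3,2) -> caps B=0 W=0
Move 10: W@(0,0) -> caps B=0 W=0
Move 11: B@(2,3) -> caps B=1 W=0
Move 12: W@(3,3) -> caps B=1 W=0

Answer: WWW.
.WBB
BB.B
..B.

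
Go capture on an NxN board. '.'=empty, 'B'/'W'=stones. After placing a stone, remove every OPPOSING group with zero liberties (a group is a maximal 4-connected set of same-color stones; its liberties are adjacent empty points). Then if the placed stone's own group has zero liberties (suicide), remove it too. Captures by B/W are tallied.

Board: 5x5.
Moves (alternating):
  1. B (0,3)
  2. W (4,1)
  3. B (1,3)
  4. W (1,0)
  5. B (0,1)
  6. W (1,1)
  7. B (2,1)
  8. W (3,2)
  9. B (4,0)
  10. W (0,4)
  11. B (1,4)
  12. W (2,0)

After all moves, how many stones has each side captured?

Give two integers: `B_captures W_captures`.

Answer: 1 0

Derivation:
Move 1: B@(0,3) -> caps B=0 W=0
Move 2: W@(4,1) -> caps B=0 W=0
Move 3: B@(1,3) -> caps B=0 W=0
Move 4: W@(1,0) -> caps B=0 W=0
Move 5: B@(0,1) -> caps B=0 W=0
Move 6: W@(1,1) -> caps B=0 W=0
Move 7: B@(2,1) -> caps B=0 W=0
Move 8: W@(3,2) -> caps B=0 W=0
Move 9: B@(4,0) -> caps B=0 W=0
Move 10: W@(0,4) -> caps B=0 W=0
Move 11: B@(1,4) -> caps B=1 W=0
Move 12: W@(2,0) -> caps B=1 W=0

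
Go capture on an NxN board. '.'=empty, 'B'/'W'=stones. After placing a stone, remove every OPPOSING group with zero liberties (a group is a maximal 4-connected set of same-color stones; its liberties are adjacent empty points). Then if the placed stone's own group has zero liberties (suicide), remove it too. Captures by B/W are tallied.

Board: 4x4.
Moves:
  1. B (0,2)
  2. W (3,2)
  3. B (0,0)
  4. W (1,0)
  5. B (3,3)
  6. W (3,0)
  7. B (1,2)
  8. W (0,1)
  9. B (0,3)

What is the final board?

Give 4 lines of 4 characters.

Answer: .WBB
W.B.
....
W.WB

Derivation:
Move 1: B@(0,2) -> caps B=0 W=0
Move 2: W@(3,2) -> caps B=0 W=0
Move 3: B@(0,0) -> caps B=0 W=0
Move 4: W@(1,0) -> caps B=0 W=0
Move 5: B@(3,3) -> caps B=0 W=0
Move 6: W@(3,0) -> caps B=0 W=0
Move 7: B@(1,2) -> caps B=0 W=0
Move 8: W@(0,1) -> caps B=0 W=1
Move 9: B@(0,3) -> caps B=0 W=1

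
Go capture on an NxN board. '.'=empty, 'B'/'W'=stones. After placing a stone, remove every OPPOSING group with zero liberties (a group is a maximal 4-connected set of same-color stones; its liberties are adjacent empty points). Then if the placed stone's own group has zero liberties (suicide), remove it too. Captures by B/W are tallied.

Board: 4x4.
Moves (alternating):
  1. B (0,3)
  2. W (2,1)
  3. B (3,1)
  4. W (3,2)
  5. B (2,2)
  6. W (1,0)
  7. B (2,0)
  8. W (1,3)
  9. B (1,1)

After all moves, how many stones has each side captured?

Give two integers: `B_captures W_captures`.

Answer: 1 0

Derivation:
Move 1: B@(0,3) -> caps B=0 W=0
Move 2: W@(2,1) -> caps B=0 W=0
Move 3: B@(3,1) -> caps B=0 W=0
Move 4: W@(3,2) -> caps B=0 W=0
Move 5: B@(2,2) -> caps B=0 W=0
Move 6: W@(1,0) -> caps B=0 W=0
Move 7: B@(2,0) -> caps B=0 W=0
Move 8: W@(1,3) -> caps B=0 W=0
Move 9: B@(1,1) -> caps B=1 W=0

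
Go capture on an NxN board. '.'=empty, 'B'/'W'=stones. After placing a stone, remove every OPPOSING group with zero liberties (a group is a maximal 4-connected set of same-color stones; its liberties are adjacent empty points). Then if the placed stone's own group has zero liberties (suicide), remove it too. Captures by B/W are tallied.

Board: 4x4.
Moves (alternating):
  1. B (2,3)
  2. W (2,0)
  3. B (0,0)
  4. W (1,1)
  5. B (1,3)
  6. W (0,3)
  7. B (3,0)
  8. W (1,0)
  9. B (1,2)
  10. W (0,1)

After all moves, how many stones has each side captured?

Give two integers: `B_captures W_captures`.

Answer: 0 1

Derivation:
Move 1: B@(2,3) -> caps B=0 W=0
Move 2: W@(2,0) -> caps B=0 W=0
Move 3: B@(0,0) -> caps B=0 W=0
Move 4: W@(1,1) -> caps B=0 W=0
Move 5: B@(1,3) -> caps B=0 W=0
Move 6: W@(0,3) -> caps B=0 W=0
Move 7: B@(3,0) -> caps B=0 W=0
Move 8: W@(1,0) -> caps B=0 W=0
Move 9: B@(1,2) -> caps B=0 W=0
Move 10: W@(0,1) -> caps B=0 W=1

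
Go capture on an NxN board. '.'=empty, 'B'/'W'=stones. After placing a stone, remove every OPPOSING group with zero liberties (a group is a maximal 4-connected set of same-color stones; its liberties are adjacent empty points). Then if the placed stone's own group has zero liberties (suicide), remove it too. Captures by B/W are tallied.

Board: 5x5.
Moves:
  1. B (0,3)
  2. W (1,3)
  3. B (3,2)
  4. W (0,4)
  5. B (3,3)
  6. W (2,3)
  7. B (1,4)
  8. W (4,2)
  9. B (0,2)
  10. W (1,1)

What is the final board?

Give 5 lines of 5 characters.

Answer: ..BB.
.W.WB
...W.
..BB.
..W..

Derivation:
Move 1: B@(0,3) -> caps B=0 W=0
Move 2: W@(1,3) -> caps B=0 W=0
Move 3: B@(3,2) -> caps B=0 W=0
Move 4: W@(0,4) -> caps B=0 W=0
Move 5: B@(3,3) -> caps B=0 W=0
Move 6: W@(2,3) -> caps B=0 W=0
Move 7: B@(1,4) -> caps B=1 W=0
Move 8: W@(4,2) -> caps B=1 W=0
Move 9: B@(0,2) -> caps B=1 W=0
Move 10: W@(1,1) -> caps B=1 W=0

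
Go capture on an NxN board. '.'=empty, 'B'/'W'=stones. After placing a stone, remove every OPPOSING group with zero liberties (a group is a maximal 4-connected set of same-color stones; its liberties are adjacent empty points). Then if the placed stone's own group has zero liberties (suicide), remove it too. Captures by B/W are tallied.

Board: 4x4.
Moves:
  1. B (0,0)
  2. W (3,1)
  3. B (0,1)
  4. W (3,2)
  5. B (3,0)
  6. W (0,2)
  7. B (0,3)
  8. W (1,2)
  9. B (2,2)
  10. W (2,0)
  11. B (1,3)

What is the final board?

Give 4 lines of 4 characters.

Move 1: B@(0,0) -> caps B=0 W=0
Move 2: W@(3,1) -> caps B=0 W=0
Move 3: B@(0,1) -> caps B=0 W=0
Move 4: W@(3,2) -> caps B=0 W=0
Move 5: B@(3,0) -> caps B=0 W=0
Move 6: W@(0,2) -> caps B=0 W=0
Move 7: B@(0,3) -> caps B=0 W=0
Move 8: W@(1,2) -> caps B=0 W=0
Move 9: B@(2,2) -> caps B=0 W=0
Move 10: W@(2,0) -> caps B=0 W=1
Move 11: B@(1,3) -> caps B=0 W=1

Answer: BBWB
..WB
W.B.
.WW.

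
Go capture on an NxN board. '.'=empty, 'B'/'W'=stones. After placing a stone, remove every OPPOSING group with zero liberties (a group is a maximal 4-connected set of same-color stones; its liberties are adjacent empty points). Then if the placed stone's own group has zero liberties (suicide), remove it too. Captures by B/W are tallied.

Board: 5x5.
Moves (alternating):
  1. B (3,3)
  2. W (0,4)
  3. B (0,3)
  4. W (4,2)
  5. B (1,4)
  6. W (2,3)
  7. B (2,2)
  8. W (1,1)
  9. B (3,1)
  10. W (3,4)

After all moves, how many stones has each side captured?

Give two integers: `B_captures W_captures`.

Move 1: B@(3,3) -> caps B=0 W=0
Move 2: W@(0,4) -> caps B=0 W=0
Move 3: B@(0,3) -> caps B=0 W=0
Move 4: W@(4,2) -> caps B=0 W=0
Move 5: B@(1,4) -> caps B=1 W=0
Move 6: W@(2,3) -> caps B=1 W=0
Move 7: B@(2,2) -> caps B=1 W=0
Move 8: W@(1,1) -> caps B=1 W=0
Move 9: B@(3,1) -> caps B=1 W=0
Move 10: W@(3,4) -> caps B=1 W=0

Answer: 1 0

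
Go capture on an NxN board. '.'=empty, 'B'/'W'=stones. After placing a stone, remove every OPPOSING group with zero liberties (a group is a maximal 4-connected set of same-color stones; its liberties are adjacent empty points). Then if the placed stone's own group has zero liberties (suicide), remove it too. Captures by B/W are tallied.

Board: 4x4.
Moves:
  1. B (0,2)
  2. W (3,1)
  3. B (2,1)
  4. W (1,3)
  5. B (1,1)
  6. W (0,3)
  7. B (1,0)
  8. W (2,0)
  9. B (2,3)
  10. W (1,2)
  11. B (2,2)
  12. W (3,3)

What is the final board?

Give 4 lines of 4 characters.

Move 1: B@(0,2) -> caps B=0 W=0
Move 2: W@(3,1) -> caps B=0 W=0
Move 3: B@(2,1) -> caps B=0 W=0
Move 4: W@(1,3) -> caps B=0 W=0
Move 5: B@(1,1) -> caps B=0 W=0
Move 6: W@(0,3) -> caps B=0 W=0
Move 7: B@(1,0) -> caps B=0 W=0
Move 8: W@(2,0) -> caps B=0 W=0
Move 9: B@(2,3) -> caps B=0 W=0
Move 10: W@(1,2) -> caps B=0 W=0
Move 11: B@(2,2) -> caps B=3 W=0
Move 12: W@(3,3) -> caps B=3 W=0

Answer: ..B.
BB..
WBBB
.W.W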